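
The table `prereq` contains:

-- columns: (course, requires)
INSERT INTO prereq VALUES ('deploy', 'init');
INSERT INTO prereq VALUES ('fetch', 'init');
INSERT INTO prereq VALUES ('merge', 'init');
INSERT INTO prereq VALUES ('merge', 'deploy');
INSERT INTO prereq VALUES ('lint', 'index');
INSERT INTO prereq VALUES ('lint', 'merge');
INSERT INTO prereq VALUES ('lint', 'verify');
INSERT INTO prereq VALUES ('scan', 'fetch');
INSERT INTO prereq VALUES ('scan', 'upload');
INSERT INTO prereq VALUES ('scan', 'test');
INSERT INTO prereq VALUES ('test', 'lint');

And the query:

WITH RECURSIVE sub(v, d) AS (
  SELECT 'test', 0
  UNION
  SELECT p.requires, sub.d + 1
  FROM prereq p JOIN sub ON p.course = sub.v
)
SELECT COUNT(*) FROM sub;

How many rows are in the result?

Base: (test, d=0).
Iteration 1: edges from {test} -> (lint, d=1).
Iteration 2: edges from {lint} -> (index, d=2), (merge, d=2), (verify, d=2).
Iteration 3: edges from {index,merge,verify} -> (deploy, d=3), (init, d=3).
Iteration 4: edges from {deploy,init} -> (init, d=4).
Iteration 5: no outgoing edges from {init}; recursion stops.
Total rows emitted: 8.

8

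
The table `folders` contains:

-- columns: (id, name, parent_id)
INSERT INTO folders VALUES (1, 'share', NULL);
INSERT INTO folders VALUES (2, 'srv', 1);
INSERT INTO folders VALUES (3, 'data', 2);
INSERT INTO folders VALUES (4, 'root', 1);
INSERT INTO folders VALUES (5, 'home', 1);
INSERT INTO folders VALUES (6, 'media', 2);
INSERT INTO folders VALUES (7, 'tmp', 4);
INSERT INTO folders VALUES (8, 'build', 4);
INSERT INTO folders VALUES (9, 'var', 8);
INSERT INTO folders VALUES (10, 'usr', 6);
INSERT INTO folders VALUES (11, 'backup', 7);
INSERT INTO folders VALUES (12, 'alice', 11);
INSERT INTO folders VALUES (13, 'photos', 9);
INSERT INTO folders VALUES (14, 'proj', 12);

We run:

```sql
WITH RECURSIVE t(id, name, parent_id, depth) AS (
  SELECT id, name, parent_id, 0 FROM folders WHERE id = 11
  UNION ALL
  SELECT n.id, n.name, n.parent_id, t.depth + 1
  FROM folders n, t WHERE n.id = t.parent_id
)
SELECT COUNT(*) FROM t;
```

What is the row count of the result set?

Base: id=11 (backup), parent_id=7, depth 0.
Iteration 1: join on id=7 -> tmp (id 7, parent_id=4, depth 1).
Iteration 2: join on id=4 -> root (id 4, parent_id=1, depth 2).
Iteration 3: join on id=1 -> share (id 1, parent_id=NULL, depth 3).
Iteration 4: parent_id is NULL; no match; recursion stops.
Total rows emitted: 4.

4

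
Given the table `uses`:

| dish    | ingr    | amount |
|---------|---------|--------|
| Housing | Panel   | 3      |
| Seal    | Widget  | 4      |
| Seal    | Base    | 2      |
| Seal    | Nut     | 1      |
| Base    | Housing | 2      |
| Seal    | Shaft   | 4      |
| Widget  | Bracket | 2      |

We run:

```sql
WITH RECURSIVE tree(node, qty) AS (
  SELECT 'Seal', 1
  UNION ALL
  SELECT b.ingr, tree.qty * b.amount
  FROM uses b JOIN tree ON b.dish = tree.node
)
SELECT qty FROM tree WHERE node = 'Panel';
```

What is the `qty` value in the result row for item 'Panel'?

Base: (Seal, qty=1).
Iteration 1: components of {Seal} -> Base = 1*2 = 2, Nut = 1*1 = 1, Shaft = 1*4 = 4, Widget = 1*4 = 4.
Iteration 2: components of {Base,Nut,Shaft,Widget} -> Bracket = 4*2 = 8, Housing = 2*2 = 4.
Iteration 3: components of {Bracket,Housing} -> Panel = 4*3 = 12.
Iteration 4: no further components; recursion stops.

12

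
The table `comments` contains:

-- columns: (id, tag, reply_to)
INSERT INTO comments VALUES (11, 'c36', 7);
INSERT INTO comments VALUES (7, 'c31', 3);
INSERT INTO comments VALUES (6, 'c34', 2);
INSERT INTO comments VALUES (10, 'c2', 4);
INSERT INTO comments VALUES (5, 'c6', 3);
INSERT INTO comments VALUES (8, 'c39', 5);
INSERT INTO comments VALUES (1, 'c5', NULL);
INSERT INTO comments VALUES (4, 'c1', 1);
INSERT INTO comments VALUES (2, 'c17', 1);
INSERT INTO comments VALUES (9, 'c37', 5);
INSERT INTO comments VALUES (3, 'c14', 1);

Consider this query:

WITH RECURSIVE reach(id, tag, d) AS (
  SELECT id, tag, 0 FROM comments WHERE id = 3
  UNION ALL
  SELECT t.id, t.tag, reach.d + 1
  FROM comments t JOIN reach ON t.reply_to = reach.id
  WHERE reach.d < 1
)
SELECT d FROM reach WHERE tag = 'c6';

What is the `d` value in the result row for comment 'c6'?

1

Base: id=3 (c14) at d 0.
Iteration 1: rows with reply_to in {3} -> c6 (id 5, d 1), c31 (id 7, d 1).
Iteration 2: d < 1 fails for all current rows; recursion stops.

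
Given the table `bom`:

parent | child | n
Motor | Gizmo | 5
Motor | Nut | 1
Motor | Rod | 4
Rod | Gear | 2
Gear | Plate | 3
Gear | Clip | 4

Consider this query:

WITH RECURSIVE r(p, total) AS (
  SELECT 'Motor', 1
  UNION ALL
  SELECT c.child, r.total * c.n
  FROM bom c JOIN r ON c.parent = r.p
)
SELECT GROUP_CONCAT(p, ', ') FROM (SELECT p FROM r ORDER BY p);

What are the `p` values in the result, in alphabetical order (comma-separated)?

Base: (Motor, total=1).
Iteration 1: components of {Motor} -> Gizmo = 1*5 = 5, Nut = 1*1 = 1, Rod = 1*4 = 4.
Iteration 2: components of {Gizmo,Nut,Rod} -> Gear = 4*2 = 8.
Iteration 3: components of {Gear} -> Clip = 8*4 = 32, Plate = 8*3 = 24.
Iteration 4: no further components; recursion stops.

Clip, Gear, Gizmo, Motor, Nut, Plate, Rod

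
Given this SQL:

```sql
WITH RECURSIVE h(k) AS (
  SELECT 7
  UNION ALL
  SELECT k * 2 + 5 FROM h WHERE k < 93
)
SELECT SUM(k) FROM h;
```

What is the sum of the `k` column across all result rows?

Base: k=7.
Iteration 1: 7 < 93 holds -> k = 7 * 2 + 5 = 19.
Iteration 2: 19 < 93 holds -> k = 19 * 2 + 5 = 43.
Iteration 3: 43 < 93 holds -> k = 43 * 2 + 5 = 91.
Iteration 4: 91 < 93 holds -> k = 91 * 2 + 5 = 187.
Iteration 5: 187 < 93 fails; recursion stops.
SUM(k) = 7 + 19 + 43 + 91 + 187 = 347.

347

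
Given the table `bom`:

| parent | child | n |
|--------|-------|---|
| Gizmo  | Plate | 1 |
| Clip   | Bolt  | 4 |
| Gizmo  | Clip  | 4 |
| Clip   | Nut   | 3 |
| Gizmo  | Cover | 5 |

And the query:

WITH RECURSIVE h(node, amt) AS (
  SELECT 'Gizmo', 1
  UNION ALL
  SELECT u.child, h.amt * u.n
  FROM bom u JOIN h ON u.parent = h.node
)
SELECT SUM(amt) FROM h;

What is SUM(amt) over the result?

39

Base: (Gizmo, amt=1).
Iteration 1: components of {Gizmo} -> Clip = 1*4 = 4, Cover = 1*5 = 5, Plate = 1*1 = 1.
Iteration 2: components of {Clip,Cover,Plate} -> Bolt = 4*4 = 16, Nut = 4*3 = 12.
Iteration 3: no further components; recursion stops.
SUM(amt) = 1 + 5 + 1 + 4 + 12 + 16 = 39.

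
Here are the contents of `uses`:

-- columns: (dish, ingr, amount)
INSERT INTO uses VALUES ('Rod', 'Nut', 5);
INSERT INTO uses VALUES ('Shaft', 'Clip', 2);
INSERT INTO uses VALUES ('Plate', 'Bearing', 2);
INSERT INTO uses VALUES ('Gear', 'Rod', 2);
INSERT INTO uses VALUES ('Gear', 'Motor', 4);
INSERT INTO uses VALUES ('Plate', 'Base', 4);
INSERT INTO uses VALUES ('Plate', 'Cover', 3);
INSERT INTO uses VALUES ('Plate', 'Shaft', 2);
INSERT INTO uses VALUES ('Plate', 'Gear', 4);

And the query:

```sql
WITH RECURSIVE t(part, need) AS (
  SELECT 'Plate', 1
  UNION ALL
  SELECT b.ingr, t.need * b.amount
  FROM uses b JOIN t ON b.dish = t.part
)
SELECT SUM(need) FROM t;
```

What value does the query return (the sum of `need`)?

Base: (Plate, need=1).
Iteration 1: components of {Plate} -> Base = 1*4 = 4, Bearing = 1*2 = 2, Cover = 1*3 = 3, Gear = 1*4 = 4, Shaft = 1*2 = 2.
Iteration 2: components of {Base,Bearing,Cover,Gear,Shaft} -> Clip = 2*2 = 4, Motor = 4*4 = 16, Rod = 4*2 = 8.
Iteration 3: components of {Clip,Motor,Rod} -> Nut = 8*5 = 40.
Iteration 4: no further components; recursion stops.
SUM(need) = 1 + 2 + 3 + 4 + 4 + 2 + 4 + 16 + 8 + 40 = 84.

84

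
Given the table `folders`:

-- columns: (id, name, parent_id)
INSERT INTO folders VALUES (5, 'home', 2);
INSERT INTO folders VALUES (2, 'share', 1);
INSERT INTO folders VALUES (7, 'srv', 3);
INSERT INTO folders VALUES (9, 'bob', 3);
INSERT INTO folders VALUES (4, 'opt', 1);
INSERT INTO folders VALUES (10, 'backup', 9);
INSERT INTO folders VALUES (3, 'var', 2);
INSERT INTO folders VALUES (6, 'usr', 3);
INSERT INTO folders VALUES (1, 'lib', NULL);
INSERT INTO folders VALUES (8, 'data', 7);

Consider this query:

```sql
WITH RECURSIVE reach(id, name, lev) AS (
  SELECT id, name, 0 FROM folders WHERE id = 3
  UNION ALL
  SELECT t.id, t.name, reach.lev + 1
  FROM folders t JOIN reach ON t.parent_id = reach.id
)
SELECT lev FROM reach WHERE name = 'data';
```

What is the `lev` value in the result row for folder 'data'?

2

Base: id=3 (var) at lev 0.
Iteration 1: rows with parent_id in {3} -> usr (id 6, lev 1), srv (id 7, lev 1), bob (id 9, lev 1).
Iteration 2: rows with parent_id in {6,7,9} -> data (id 8, lev 2), backup (id 10, lev 2).
Iteration 3: no rows with parent_id in {8,10}; recursion stops.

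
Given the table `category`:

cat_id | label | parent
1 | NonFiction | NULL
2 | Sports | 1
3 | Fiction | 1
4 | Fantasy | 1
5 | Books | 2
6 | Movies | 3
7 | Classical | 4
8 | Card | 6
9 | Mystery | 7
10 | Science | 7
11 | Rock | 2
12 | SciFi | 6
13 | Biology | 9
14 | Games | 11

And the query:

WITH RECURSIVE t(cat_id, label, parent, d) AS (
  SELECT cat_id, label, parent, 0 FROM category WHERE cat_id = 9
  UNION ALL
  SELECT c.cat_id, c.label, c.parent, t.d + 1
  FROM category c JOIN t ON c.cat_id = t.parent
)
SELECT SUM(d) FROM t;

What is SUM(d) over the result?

6

Base: cat_id=9 (Mystery), parent=7, d 0.
Iteration 1: join on cat_id=7 -> Classical (id 7, parent=4, d 1).
Iteration 2: join on cat_id=4 -> Fantasy (id 4, parent=1, d 2).
Iteration 3: join on cat_id=1 -> NonFiction (id 1, parent=NULL, d 3).
Iteration 4: parent is NULL; no match; recursion stops.
SUM(d) = 0 + 1 + 2 + 3 = 6.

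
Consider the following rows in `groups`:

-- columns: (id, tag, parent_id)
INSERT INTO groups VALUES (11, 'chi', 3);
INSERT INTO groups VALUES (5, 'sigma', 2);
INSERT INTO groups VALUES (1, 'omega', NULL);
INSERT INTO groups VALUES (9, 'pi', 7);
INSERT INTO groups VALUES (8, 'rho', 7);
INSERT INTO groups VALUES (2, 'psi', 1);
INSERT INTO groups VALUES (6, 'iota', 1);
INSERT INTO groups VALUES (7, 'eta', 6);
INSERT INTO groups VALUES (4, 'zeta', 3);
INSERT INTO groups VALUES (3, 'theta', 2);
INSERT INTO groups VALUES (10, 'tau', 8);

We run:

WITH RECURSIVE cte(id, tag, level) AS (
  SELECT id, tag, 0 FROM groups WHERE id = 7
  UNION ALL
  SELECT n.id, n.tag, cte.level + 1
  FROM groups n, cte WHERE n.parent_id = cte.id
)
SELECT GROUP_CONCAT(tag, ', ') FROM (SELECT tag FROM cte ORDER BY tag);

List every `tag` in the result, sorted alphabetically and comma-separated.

eta, pi, rho, tau

Base: id=7 (eta) at level 0.
Iteration 1: rows with parent_id in {7} -> rho (id 8, level 1), pi (id 9, level 1).
Iteration 2: rows with parent_id in {8,9} -> tau (id 10, level 2).
Iteration 3: no rows with parent_id in {10}; recursion stops.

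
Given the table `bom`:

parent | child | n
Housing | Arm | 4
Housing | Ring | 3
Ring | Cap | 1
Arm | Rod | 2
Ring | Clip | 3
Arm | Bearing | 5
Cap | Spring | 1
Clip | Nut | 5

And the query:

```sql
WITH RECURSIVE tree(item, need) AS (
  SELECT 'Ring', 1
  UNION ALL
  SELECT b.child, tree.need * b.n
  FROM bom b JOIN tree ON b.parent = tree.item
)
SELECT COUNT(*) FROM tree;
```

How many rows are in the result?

Base: (Ring, need=1).
Iteration 1: components of {Ring} -> Cap = 1*1 = 1, Clip = 1*3 = 3.
Iteration 2: components of {Cap,Clip} -> Nut = 3*5 = 15, Spring = 1*1 = 1.
Iteration 3: no further components; recursion stops.
Total rows emitted: 5.

5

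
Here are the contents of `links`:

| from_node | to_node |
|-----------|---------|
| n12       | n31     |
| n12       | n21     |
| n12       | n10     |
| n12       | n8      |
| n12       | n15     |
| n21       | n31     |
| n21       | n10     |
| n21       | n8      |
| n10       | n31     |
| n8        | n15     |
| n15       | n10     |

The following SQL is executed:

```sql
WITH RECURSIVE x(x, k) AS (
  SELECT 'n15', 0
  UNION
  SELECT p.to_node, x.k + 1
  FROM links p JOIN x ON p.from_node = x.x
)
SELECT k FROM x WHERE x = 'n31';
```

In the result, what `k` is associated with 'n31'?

2

Base: (n15, k=0).
Iteration 1: edges from {n15} -> (n10, k=1).
Iteration 2: edges from {n10} -> (n31, k=2).
Iteration 3: no outgoing edges from {n31}; recursion stops.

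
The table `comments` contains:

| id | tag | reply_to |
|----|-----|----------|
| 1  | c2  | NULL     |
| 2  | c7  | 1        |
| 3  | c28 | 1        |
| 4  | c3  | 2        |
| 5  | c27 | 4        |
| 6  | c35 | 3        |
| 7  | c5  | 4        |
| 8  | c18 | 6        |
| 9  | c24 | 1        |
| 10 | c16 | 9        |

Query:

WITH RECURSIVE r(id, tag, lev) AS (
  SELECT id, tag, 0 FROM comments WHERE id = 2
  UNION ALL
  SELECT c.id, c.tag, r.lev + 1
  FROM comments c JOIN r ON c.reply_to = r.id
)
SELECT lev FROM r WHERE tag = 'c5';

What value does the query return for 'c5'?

2

Base: id=2 (c7) at lev 0.
Iteration 1: rows with reply_to in {2} -> c3 (id 4, lev 1).
Iteration 2: rows with reply_to in {4} -> c27 (id 5, lev 2), c5 (id 7, lev 2).
Iteration 3: no rows with reply_to in {5,7}; recursion stops.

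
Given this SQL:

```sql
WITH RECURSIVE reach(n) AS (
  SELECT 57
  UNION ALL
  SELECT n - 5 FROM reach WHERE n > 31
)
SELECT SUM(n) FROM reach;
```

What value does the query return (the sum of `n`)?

294

Base: n=57.
Iteration 1: 57 > 31 holds -> n = 57 - 5 = 52.
Iteration 2: 52 > 31 holds -> n = 52 - 5 = 47.
Iteration 3: 47 > 31 holds -> n = 47 - 5 = 42.
Iteration 4: 42 > 31 holds -> n = 42 - 5 = 37.
Iteration 5: 37 > 31 holds -> n = 37 - 5 = 32.
Iteration 6: 32 > 31 holds -> n = 32 - 5 = 27.
Iteration 7: 27 > 31 fails; recursion stops.
SUM(n) = 57 + 52 + 47 + 42 + 37 + 32 + 27 = 294.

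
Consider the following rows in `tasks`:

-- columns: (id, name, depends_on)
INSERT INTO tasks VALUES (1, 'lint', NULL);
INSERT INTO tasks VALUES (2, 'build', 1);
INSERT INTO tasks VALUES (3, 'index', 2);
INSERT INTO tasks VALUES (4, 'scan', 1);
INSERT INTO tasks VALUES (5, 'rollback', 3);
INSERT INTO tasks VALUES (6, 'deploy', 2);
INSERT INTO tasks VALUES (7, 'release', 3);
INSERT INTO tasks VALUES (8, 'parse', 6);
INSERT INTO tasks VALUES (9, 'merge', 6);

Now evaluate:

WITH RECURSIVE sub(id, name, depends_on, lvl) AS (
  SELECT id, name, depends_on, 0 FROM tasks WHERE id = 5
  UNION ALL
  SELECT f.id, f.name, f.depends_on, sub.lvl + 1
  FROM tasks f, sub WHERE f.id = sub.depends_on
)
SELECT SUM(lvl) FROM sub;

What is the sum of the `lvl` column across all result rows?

Base: id=5 (rollback), depends_on=3, lvl 0.
Iteration 1: join on id=3 -> index (id 3, depends_on=2, lvl 1).
Iteration 2: join on id=2 -> build (id 2, depends_on=1, lvl 2).
Iteration 3: join on id=1 -> lint (id 1, depends_on=NULL, lvl 3).
Iteration 4: depends_on is NULL; no match; recursion stops.
SUM(lvl) = 0 + 1 + 2 + 3 = 6.

6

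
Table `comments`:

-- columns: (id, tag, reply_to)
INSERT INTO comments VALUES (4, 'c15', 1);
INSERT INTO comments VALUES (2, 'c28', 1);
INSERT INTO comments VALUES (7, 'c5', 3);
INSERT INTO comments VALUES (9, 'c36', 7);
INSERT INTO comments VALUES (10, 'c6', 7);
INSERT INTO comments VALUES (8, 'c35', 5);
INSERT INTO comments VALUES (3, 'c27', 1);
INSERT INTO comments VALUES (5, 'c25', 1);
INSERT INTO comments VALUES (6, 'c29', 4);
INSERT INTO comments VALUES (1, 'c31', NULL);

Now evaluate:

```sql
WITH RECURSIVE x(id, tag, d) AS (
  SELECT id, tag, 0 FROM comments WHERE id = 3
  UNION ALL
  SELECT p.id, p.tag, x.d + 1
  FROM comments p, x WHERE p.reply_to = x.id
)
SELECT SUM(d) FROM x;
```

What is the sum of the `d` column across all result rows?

Base: id=3 (c27) at d 0.
Iteration 1: rows with reply_to in {3} -> c5 (id 7, d 1).
Iteration 2: rows with reply_to in {7} -> c36 (id 9, d 2), c6 (id 10, d 2).
Iteration 3: no rows with reply_to in {9,10}; recursion stops.
SUM(d) = 0 + 1 + 2 + 2 = 5.

5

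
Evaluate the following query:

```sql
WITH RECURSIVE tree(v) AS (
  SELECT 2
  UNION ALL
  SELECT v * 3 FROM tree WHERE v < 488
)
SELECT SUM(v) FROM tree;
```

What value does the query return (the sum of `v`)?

2186

Base: v=2.
Iteration 1: 2 < 488 holds -> v = 2 * 3 = 6.
Iteration 2: 6 < 488 holds -> v = 6 * 3 = 18.
Iteration 3: 18 < 488 holds -> v = 18 * 3 = 54.
Iteration 4: 54 < 488 holds -> v = 54 * 3 = 162.
Iteration 5: 162 < 488 holds -> v = 162 * 3 = 486.
Iteration 6: 486 < 488 holds -> v = 486 * 3 = 1458.
Iteration 7: 1458 < 488 fails; recursion stops.
SUM(v) = 2 + 6 + 18 + 54 + 162 + 486 + 1458 = 2186.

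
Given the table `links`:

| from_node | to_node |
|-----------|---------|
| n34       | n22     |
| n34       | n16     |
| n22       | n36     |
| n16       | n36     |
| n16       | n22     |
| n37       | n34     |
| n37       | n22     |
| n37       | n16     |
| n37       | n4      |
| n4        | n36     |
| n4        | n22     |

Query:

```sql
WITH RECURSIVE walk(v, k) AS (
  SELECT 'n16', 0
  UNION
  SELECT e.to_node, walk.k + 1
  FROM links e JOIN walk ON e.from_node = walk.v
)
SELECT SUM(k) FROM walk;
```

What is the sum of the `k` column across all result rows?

Base: (n16, k=0).
Iteration 1: edges from {n16} -> (n22, k=1), (n36, k=1).
Iteration 2: edges from {n22,n36} -> (n36, k=2).
Iteration 3: no outgoing edges from {n36}; recursion stops.
SUM(k) = 0 + 1 + 1 + 2 = 4.

4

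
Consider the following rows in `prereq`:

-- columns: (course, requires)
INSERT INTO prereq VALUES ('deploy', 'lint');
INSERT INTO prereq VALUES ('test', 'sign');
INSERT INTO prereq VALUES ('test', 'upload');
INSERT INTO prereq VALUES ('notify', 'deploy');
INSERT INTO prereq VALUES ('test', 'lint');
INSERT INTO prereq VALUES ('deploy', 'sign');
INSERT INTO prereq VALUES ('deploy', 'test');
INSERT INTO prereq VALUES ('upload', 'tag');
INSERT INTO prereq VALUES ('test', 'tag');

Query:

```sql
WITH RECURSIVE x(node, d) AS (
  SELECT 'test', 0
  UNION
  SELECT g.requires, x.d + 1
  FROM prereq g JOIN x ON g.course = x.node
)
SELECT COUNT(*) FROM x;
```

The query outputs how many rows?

Base: (test, d=0).
Iteration 1: edges from {test} -> (lint, d=1), (sign, d=1), (tag, d=1), (upload, d=1).
Iteration 2: edges from {lint,sign,tag,upload} -> (tag, d=2).
Iteration 3: no outgoing edges from {tag}; recursion stops.
Total rows emitted: 6.

6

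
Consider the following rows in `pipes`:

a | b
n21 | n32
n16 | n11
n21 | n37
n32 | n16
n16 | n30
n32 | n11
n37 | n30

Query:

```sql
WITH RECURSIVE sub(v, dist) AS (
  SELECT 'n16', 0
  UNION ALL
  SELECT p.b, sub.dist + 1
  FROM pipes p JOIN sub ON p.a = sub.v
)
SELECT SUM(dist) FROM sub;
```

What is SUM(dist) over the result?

2

Base: (n16, dist=0).
Iteration 1: edges from {n16} -> (n11, dist=1), (n30, dist=1).
Iteration 2: no outgoing edges from {n11,n30}; recursion stops.
SUM(dist) = 0 + 1 + 1 = 2.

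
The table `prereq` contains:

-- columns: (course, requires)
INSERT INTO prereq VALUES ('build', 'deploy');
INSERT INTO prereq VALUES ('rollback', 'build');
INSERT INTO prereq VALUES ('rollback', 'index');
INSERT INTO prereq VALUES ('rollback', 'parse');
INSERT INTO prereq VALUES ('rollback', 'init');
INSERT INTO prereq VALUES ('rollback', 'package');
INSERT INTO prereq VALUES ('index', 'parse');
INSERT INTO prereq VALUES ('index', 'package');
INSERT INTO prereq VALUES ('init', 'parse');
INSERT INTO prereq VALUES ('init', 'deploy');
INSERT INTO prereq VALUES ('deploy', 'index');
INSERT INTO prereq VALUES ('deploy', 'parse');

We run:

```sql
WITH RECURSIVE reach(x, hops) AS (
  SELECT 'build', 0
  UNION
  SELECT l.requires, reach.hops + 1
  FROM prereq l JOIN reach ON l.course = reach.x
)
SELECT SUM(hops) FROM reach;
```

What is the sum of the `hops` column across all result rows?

11

Base: (build, hops=0).
Iteration 1: edges from {build} -> (deploy, hops=1).
Iteration 2: edges from {deploy} -> (index, hops=2), (parse, hops=2).
Iteration 3: edges from {index,parse} -> (package, hops=3), (parse, hops=3).
Iteration 4: no outgoing edges from {package,parse}; recursion stops.
SUM(hops) = 0 + 1 + 2 + 2 + 3 + 3 = 11.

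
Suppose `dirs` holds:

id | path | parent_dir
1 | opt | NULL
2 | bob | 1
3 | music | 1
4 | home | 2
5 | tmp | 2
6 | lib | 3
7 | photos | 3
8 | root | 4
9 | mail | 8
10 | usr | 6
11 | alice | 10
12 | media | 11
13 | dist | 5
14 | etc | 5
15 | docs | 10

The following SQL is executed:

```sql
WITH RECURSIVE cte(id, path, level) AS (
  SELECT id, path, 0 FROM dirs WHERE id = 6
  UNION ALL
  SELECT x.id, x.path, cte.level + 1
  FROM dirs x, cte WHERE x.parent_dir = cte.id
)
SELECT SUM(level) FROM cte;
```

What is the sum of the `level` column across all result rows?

8

Base: id=6 (lib) at level 0.
Iteration 1: rows with parent_dir in {6} -> usr (id 10, level 1).
Iteration 2: rows with parent_dir in {10} -> alice (id 11, level 2), docs (id 15, level 2).
Iteration 3: rows with parent_dir in {11,15} -> media (id 12, level 3).
Iteration 4: no rows with parent_dir in {12}; recursion stops.
SUM(level) = 0 + 1 + 2 + 2 + 3 = 8.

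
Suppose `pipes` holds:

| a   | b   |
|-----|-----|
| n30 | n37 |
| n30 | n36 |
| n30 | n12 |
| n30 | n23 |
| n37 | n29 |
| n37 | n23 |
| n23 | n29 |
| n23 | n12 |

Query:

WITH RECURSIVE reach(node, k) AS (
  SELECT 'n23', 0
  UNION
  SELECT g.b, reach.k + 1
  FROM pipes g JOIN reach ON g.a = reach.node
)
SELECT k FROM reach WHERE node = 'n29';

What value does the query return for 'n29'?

1

Base: (n23, k=0).
Iteration 1: edges from {n23} -> (n12, k=1), (n29, k=1).
Iteration 2: no outgoing edges from {n12,n29}; recursion stops.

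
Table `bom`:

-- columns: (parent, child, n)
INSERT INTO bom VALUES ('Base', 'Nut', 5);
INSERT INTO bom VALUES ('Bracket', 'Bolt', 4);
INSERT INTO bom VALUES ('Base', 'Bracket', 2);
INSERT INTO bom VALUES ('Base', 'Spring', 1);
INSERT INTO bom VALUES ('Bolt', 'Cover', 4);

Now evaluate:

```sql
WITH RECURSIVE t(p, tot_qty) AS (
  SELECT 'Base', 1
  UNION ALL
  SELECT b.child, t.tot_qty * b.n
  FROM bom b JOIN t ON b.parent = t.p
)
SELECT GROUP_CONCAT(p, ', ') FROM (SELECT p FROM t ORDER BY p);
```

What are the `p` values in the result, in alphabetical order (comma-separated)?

Base: (Base, tot_qty=1).
Iteration 1: components of {Base} -> Bracket = 1*2 = 2, Nut = 1*5 = 5, Spring = 1*1 = 1.
Iteration 2: components of {Bracket,Nut,Spring} -> Bolt = 2*4 = 8.
Iteration 3: components of {Bolt} -> Cover = 8*4 = 32.
Iteration 4: no further components; recursion stops.

Base, Bolt, Bracket, Cover, Nut, Spring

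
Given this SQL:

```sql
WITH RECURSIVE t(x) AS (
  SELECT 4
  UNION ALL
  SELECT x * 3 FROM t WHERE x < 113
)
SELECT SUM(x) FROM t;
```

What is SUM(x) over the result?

Base: x=4.
Iteration 1: 4 < 113 holds -> x = 4 * 3 = 12.
Iteration 2: 12 < 113 holds -> x = 12 * 3 = 36.
Iteration 3: 36 < 113 holds -> x = 36 * 3 = 108.
Iteration 4: 108 < 113 holds -> x = 108 * 3 = 324.
Iteration 5: 324 < 113 fails; recursion stops.
SUM(x) = 4 + 12 + 36 + 108 + 324 = 484.

484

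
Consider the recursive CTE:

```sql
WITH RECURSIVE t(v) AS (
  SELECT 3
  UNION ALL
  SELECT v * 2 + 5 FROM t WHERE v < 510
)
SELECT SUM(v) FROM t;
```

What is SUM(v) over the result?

2000

Base: v=3.
Iteration 1: 3 < 510 holds -> v = 3 * 2 + 5 = 11.
Iteration 2: 11 < 510 holds -> v = 11 * 2 + 5 = 27.
Iteration 3: 27 < 510 holds -> v = 27 * 2 + 5 = 59.
Iteration 4: 59 < 510 holds -> v = 59 * 2 + 5 = 123.
Iteration 5: 123 < 510 holds -> v = 123 * 2 + 5 = 251.
Iteration 6: 251 < 510 holds -> v = 251 * 2 + 5 = 507.
Iteration 7: 507 < 510 holds -> v = 507 * 2 + 5 = 1019.
Iteration 8: 1019 < 510 fails; recursion stops.
SUM(v) = 3 + 11 + 27 + 59 + 123 + 251 + 507 + 1019 = 2000.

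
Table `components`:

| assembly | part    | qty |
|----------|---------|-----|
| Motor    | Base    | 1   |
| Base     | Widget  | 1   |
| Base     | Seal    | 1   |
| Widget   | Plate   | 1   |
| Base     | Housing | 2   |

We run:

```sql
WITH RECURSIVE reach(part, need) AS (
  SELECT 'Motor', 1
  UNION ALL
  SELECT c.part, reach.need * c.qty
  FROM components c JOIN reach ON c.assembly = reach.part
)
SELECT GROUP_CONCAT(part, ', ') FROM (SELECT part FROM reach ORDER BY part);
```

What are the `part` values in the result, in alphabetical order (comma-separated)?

Base, Housing, Motor, Plate, Seal, Widget

Base: (Motor, need=1).
Iteration 1: components of {Motor} -> Base = 1*1 = 1.
Iteration 2: components of {Base} -> Housing = 1*2 = 2, Seal = 1*1 = 1, Widget = 1*1 = 1.
Iteration 3: components of {Housing,Seal,Widget} -> Plate = 1*1 = 1.
Iteration 4: no further components; recursion stops.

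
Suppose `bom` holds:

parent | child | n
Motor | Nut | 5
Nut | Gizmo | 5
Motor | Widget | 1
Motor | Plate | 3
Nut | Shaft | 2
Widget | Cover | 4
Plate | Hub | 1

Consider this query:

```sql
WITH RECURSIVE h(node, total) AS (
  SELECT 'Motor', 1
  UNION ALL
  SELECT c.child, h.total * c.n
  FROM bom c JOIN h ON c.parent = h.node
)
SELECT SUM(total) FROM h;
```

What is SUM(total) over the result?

Base: (Motor, total=1).
Iteration 1: components of {Motor} -> Nut = 1*5 = 5, Plate = 1*3 = 3, Widget = 1*1 = 1.
Iteration 2: components of {Nut,Plate,Widget} -> Cover = 1*4 = 4, Gizmo = 5*5 = 25, Hub = 3*1 = 3, Shaft = 5*2 = 10.
Iteration 3: no further components; recursion stops.
SUM(total) = 1 + 5 + 1 + 3 + 25 + 10 + 4 + 3 = 52.

52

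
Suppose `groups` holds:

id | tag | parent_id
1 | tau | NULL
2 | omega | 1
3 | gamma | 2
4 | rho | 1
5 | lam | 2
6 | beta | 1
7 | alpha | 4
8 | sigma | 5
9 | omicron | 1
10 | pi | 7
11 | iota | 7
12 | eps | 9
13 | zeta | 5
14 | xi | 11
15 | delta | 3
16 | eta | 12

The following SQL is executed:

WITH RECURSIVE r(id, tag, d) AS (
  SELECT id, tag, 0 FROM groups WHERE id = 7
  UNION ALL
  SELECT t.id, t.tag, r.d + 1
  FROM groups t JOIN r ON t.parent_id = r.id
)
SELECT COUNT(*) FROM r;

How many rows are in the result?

Base: id=7 (alpha) at d 0.
Iteration 1: rows with parent_id in {7} -> pi (id 10, d 1), iota (id 11, d 1).
Iteration 2: rows with parent_id in {10,11} -> xi (id 14, d 2).
Iteration 3: no rows with parent_id in {14}; recursion stops.
Total rows emitted: 4.

4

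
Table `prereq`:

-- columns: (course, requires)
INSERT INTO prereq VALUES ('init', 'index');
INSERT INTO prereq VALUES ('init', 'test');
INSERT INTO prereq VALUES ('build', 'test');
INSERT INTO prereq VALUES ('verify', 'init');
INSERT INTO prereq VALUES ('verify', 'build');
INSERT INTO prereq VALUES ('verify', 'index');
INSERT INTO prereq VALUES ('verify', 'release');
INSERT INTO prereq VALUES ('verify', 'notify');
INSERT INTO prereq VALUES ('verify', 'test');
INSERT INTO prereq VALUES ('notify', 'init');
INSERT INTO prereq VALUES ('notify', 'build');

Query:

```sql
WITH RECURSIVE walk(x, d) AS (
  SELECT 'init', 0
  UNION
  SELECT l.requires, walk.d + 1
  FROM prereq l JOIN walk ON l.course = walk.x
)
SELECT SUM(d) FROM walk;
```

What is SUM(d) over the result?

2

Base: (init, d=0).
Iteration 1: edges from {init} -> (index, d=1), (test, d=1).
Iteration 2: no outgoing edges from {index,test}; recursion stops.
SUM(d) = 0 + 1 + 1 = 2.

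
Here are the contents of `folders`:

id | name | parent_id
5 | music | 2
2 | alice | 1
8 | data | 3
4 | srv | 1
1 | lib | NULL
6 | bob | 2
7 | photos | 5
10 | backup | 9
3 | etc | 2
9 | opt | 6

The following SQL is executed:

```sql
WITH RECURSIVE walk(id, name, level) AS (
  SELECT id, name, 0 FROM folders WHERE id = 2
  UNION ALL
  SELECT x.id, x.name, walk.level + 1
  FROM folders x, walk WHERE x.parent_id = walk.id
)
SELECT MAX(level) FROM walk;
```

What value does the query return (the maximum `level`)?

Base: id=2 (alice) at level 0.
Iteration 1: rows with parent_id in {2} -> etc (id 3, level 1), music (id 5, level 1), bob (id 6, level 1).
Iteration 2: rows with parent_id in {3,5,6} -> photos (id 7, level 2), data (id 8, level 2), opt (id 9, level 2).
Iteration 3: rows with parent_id in {7,8,9} -> backup (id 10, level 3).
Iteration 4: no rows with parent_id in {10}; recursion stops.
level values: 0, 1, 1, 1, 2, 2, 2, 3; the maximum is 3.

3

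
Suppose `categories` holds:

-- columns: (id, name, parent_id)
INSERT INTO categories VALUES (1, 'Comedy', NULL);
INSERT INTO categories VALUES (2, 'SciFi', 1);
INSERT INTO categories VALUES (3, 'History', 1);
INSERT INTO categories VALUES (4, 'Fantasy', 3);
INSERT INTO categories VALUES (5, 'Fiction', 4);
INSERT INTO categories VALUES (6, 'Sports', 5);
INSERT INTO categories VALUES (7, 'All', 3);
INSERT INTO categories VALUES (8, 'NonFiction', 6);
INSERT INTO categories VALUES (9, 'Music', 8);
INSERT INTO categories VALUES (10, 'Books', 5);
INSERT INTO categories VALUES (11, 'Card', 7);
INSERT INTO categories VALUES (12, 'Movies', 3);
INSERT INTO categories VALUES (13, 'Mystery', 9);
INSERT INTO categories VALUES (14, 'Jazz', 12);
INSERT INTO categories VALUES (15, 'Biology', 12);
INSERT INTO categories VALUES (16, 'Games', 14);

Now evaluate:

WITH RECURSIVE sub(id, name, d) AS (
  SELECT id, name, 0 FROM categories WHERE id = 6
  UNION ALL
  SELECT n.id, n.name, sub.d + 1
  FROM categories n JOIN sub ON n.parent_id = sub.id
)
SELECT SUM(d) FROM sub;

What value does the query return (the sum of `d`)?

Base: id=6 (Sports) at d 0.
Iteration 1: rows with parent_id in {6} -> NonFiction (id 8, d 1).
Iteration 2: rows with parent_id in {8} -> Music (id 9, d 2).
Iteration 3: rows with parent_id in {9} -> Mystery (id 13, d 3).
Iteration 4: no rows with parent_id in {13}; recursion stops.
SUM(d) = 0 + 1 + 2 + 3 = 6.

6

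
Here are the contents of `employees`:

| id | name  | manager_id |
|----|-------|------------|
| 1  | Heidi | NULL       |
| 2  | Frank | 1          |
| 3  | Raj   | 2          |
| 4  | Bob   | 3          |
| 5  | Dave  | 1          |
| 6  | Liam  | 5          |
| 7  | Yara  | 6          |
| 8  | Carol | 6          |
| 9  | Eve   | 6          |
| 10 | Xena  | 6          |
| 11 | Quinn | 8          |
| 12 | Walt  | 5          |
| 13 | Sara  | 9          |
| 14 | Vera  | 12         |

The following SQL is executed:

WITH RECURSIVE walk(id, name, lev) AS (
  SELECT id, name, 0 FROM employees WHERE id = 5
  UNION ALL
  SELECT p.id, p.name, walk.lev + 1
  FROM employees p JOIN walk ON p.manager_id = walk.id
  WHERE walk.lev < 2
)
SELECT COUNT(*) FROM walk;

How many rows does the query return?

Base: id=5 (Dave) at lev 0.
Iteration 1: rows with manager_id in {5} -> Liam (id 6, lev 1), Walt (id 12, lev 1).
Iteration 2: rows with manager_id in {6,12} -> Yara (id 7, lev 2), Carol (id 8, lev 2), Eve (id 9, lev 2), Xena (id 10, lev 2), Vera (id 14, lev 2).
Iteration 3: lev < 2 fails for all current rows; recursion stops.
Total rows emitted: 8.

8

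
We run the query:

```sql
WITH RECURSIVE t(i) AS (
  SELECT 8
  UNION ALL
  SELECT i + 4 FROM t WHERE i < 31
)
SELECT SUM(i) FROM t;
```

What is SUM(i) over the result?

140

Base: i=8.
Iteration 1: 8 < 31 holds -> i = 8 + 4 = 12.
Iteration 2: 12 < 31 holds -> i = 12 + 4 = 16.
Iteration 3: 16 < 31 holds -> i = 16 + 4 = 20.
Iteration 4: 20 < 31 holds -> i = 20 + 4 = 24.
Iteration 5: 24 < 31 holds -> i = 24 + 4 = 28.
Iteration 6: 28 < 31 holds -> i = 28 + 4 = 32.
Iteration 7: 32 < 31 fails; recursion stops.
SUM(i) = 8 + 12 + 16 + 20 + 24 + 28 + 32 = 140.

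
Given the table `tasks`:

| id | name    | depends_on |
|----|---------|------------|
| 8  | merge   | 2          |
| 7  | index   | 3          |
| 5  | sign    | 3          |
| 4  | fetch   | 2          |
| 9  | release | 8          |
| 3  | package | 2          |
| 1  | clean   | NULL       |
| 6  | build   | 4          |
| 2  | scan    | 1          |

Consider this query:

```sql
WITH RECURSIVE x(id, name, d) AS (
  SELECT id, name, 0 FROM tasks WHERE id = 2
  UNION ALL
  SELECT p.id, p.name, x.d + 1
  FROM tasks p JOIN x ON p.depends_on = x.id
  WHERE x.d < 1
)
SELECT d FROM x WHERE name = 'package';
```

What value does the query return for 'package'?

1

Base: id=2 (scan) at d 0.
Iteration 1: rows with depends_on in {2} -> package (id 3, d 1), fetch (id 4, d 1), merge (id 8, d 1).
Iteration 2: d < 1 fails for all current rows; recursion stops.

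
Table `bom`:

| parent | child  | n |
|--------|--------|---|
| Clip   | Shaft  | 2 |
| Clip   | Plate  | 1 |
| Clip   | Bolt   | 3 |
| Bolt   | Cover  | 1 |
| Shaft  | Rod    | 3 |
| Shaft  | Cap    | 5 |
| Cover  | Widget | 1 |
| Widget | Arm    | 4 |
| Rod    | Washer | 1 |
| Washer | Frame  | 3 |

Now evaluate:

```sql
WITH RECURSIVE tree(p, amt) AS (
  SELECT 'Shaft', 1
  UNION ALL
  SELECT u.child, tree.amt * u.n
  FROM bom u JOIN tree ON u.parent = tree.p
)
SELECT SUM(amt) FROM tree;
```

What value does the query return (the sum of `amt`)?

Base: (Shaft, amt=1).
Iteration 1: components of {Shaft} -> Cap = 1*5 = 5, Rod = 1*3 = 3.
Iteration 2: components of {Cap,Rod} -> Washer = 3*1 = 3.
Iteration 3: components of {Washer} -> Frame = 3*3 = 9.
Iteration 4: no further components; recursion stops.
SUM(amt) = 1 + 3 + 5 + 3 + 9 = 21.

21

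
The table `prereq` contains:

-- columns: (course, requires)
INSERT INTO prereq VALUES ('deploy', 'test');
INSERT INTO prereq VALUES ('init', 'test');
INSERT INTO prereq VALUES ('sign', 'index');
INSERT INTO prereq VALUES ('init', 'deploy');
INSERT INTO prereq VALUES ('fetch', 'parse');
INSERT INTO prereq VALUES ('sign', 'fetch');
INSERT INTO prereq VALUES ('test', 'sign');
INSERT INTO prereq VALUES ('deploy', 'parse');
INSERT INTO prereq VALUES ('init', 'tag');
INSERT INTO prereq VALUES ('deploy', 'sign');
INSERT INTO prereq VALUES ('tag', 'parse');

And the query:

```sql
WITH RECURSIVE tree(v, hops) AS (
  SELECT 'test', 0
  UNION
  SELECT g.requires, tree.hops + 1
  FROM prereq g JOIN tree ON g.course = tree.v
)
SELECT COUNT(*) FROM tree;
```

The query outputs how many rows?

Base: (test, hops=0).
Iteration 1: edges from {test} -> (sign, hops=1).
Iteration 2: edges from {sign} -> (fetch, hops=2), (index, hops=2).
Iteration 3: edges from {fetch,index} -> (parse, hops=3).
Iteration 4: no outgoing edges from {parse}; recursion stops.
Total rows emitted: 5.

5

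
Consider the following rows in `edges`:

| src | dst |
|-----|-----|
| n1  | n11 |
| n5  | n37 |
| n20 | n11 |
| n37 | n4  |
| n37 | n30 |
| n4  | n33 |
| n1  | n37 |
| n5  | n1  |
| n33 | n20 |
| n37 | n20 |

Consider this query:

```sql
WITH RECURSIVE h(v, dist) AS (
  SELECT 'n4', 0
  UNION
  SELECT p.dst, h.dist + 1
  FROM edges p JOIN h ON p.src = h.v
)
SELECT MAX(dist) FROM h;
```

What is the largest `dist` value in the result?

3

Base: (n4, dist=0).
Iteration 1: edges from {n4} -> (n33, dist=1).
Iteration 2: edges from {n33} -> (n20, dist=2).
Iteration 3: edges from {n20} -> (n11, dist=3).
Iteration 4: no outgoing edges from {n11}; recursion stops.
dist values: 0, 1, 2, 3; the maximum is 3.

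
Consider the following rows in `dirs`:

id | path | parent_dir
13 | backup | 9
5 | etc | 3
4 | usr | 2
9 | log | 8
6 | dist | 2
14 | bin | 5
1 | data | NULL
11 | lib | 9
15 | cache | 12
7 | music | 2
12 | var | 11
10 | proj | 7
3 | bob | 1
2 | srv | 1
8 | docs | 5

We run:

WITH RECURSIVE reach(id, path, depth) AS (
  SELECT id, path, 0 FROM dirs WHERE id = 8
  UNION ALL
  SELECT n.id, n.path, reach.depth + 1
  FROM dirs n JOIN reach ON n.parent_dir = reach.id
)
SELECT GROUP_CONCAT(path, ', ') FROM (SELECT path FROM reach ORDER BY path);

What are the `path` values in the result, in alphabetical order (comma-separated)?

backup, cache, docs, lib, log, var

Base: id=8 (docs) at depth 0.
Iteration 1: rows with parent_dir in {8} -> log (id 9, depth 1).
Iteration 2: rows with parent_dir in {9} -> lib (id 11, depth 2), backup (id 13, depth 2).
Iteration 3: rows with parent_dir in {11,13} -> var (id 12, depth 3).
Iteration 4: rows with parent_dir in {12} -> cache (id 15, depth 4).
Iteration 5: no rows with parent_dir in {15}; recursion stops.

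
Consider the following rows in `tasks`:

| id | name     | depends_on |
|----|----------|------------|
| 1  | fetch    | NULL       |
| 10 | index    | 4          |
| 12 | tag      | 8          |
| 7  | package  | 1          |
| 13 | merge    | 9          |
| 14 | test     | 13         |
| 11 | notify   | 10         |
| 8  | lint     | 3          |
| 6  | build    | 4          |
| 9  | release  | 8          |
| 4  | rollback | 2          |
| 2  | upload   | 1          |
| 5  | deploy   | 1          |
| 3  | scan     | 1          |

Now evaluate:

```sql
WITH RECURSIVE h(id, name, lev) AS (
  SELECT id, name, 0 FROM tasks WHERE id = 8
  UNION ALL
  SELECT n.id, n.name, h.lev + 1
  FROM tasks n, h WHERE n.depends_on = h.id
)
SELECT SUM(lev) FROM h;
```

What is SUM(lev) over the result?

7

Base: id=8 (lint) at lev 0.
Iteration 1: rows with depends_on in {8} -> release (id 9, lev 1), tag (id 12, lev 1).
Iteration 2: rows with depends_on in {9,12} -> merge (id 13, lev 2).
Iteration 3: rows with depends_on in {13} -> test (id 14, lev 3).
Iteration 4: no rows with depends_on in {14}; recursion stops.
SUM(lev) = 0 + 1 + 1 + 2 + 3 = 7.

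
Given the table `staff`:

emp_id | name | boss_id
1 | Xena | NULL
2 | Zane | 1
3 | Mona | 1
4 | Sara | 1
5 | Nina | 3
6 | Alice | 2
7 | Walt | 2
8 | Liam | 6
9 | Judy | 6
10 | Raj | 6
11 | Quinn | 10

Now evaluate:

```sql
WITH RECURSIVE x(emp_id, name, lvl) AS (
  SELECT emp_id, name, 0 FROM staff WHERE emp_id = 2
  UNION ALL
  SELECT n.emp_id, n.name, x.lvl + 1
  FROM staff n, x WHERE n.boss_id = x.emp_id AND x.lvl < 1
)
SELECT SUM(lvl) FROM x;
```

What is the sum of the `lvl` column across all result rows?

Base: emp_id=2 (Zane) at lvl 0.
Iteration 1: rows with boss_id in {2} -> Alice (id 6, lvl 1), Walt (id 7, lvl 1).
Iteration 2: lvl < 1 fails for all current rows; recursion stops.
SUM(lvl) = 0 + 1 + 1 = 2.

2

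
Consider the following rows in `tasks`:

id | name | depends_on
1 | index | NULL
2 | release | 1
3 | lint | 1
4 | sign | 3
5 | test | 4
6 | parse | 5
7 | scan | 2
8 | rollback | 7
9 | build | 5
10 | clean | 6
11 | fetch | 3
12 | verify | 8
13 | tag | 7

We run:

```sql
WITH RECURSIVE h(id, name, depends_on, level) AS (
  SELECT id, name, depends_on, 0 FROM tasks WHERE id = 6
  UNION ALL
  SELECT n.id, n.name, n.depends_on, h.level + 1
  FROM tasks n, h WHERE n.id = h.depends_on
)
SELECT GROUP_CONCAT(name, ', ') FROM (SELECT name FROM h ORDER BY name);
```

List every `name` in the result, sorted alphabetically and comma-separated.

index, lint, parse, sign, test

Base: id=6 (parse), depends_on=5, level 0.
Iteration 1: join on id=5 -> test (id 5, depends_on=4, level 1).
Iteration 2: join on id=4 -> sign (id 4, depends_on=3, level 2).
Iteration 3: join on id=3 -> lint (id 3, depends_on=1, level 3).
Iteration 4: join on id=1 -> index (id 1, depends_on=NULL, level 4).
Iteration 5: depends_on is NULL; no match; recursion stops.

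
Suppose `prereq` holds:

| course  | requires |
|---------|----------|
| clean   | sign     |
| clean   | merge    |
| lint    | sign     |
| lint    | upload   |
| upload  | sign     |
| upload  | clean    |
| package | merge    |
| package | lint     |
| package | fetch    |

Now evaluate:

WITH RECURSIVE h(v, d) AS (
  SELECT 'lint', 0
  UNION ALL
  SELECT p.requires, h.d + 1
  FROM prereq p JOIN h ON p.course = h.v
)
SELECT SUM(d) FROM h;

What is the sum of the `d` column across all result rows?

12

Base: (lint, d=0).
Iteration 1: edges from {lint} -> (sign, d=1), (upload, d=1).
Iteration 2: edges from {sign,upload} -> (clean, d=2), (sign, d=2).
Iteration 3: edges from {clean,sign} -> (merge, d=3), (sign, d=3).
Iteration 4: no outgoing edges from {merge,sign}; recursion stops.
SUM(d) = 0 + 1 + 1 + 2 + 2 + 3 + 3 = 12.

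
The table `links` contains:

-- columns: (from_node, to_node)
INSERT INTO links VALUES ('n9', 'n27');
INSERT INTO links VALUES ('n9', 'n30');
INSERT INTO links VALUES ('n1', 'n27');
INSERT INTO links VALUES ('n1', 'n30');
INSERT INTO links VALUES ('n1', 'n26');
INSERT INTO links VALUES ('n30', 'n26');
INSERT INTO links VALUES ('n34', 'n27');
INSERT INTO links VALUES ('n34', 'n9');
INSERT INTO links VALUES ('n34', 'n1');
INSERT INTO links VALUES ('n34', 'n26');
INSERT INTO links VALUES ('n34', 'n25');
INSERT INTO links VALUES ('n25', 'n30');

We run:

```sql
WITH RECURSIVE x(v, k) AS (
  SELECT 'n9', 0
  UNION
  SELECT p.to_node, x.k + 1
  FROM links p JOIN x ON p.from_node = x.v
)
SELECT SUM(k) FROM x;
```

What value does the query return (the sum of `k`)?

4

Base: (n9, k=0).
Iteration 1: edges from {n9} -> (n27, k=1), (n30, k=1).
Iteration 2: edges from {n27,n30} -> (n26, k=2).
Iteration 3: no outgoing edges from {n26}; recursion stops.
SUM(k) = 0 + 1 + 1 + 2 = 4.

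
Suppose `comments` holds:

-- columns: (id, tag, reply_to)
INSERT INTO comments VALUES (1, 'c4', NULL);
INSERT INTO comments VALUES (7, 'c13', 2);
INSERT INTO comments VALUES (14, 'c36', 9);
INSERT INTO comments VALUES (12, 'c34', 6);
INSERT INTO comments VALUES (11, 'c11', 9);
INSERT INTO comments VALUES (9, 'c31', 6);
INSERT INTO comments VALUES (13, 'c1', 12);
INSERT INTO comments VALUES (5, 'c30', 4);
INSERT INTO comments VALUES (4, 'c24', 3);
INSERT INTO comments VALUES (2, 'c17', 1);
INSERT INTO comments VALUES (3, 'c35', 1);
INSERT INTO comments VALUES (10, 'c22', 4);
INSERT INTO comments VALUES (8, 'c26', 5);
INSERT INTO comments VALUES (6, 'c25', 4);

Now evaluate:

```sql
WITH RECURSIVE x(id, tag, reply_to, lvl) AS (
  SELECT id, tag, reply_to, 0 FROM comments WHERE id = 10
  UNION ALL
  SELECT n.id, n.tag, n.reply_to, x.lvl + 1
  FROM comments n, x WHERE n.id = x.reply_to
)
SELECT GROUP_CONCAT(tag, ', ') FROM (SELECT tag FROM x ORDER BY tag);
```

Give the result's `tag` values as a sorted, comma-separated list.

Base: id=10 (c22), reply_to=4, lvl 0.
Iteration 1: join on id=4 -> c24 (id 4, reply_to=3, lvl 1).
Iteration 2: join on id=3 -> c35 (id 3, reply_to=1, lvl 2).
Iteration 3: join on id=1 -> c4 (id 1, reply_to=NULL, lvl 3).
Iteration 4: reply_to is NULL; no match; recursion stops.

c22, c24, c35, c4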